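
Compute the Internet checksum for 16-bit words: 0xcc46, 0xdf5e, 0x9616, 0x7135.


Sum all words (with carry folding):
+ 0xcc46 = 0xcc46
+ 0xdf5e = 0xaba5
+ 0x9616 = 0x41bc
+ 0x7135 = 0xb2f1
One's complement: ~0xb2f1
Checksum = 0x4d0e


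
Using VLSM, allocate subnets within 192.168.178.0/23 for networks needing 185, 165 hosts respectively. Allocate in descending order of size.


185 hosts -> /24 (254 usable): 192.168.178.0/24
165 hosts -> /24 (254 usable): 192.168.179.0/24
Allocation: 192.168.178.0/24 (185 hosts, 254 usable); 192.168.179.0/24 (165 hosts, 254 usable)


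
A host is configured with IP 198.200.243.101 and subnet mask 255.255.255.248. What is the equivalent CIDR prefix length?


Binary: 11111111.11111111.11111111.11111000
Count leading 1s
Prefix: /29


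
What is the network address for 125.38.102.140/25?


IP:   01111101.00100110.01100110.10001100
Mask: 11111111.11111111.11111111.10000000
AND operation:
Net:  01111101.00100110.01100110.10000000
Network: 125.38.102.128/25


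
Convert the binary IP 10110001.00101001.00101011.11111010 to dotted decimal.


10110001 = 177
00101001 = 41
00101011 = 43
11111010 = 250
IP: 177.41.43.250


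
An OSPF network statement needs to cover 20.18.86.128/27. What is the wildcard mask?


Subnet mask: 255.255.255.224
Wildcard = 255.255.255.255 - subnet mask
255 - 255 = 0
255 - 255 = 0
255 - 255 = 0
255 - 224 = 31
Wildcard: 0.0.0.31


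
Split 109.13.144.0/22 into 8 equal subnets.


New prefix = 22 + 3 = 25
Each subnet has 128 addresses
  109.13.144.0/25
  109.13.144.128/25
  109.13.145.0/25
  109.13.145.128/25
  109.13.146.0/25
  109.13.146.128/25
  109.13.147.0/25
  109.13.147.128/25
Subnets: 109.13.144.0/25, 109.13.144.128/25, 109.13.145.0/25, 109.13.145.128/25, 109.13.146.0/25, 109.13.146.128/25, 109.13.147.0/25, 109.13.147.128/25


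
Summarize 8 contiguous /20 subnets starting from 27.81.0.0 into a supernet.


Original prefix: /20
Number of subnets: 8 = 2^3
New prefix = 20 - 3 = 17
Supernet: 27.81.0.0/17


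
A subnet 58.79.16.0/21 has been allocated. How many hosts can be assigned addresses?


Host bits = 32 - 21 = 11
Total addresses = 2^11 = 2048
Usable = total - 2 (network and broadcast)
Usable hosts: 2046


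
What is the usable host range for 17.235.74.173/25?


Network: 17.235.74.128
Broadcast: 17.235.74.255
First usable = network + 1
Last usable = broadcast - 1
Range: 17.235.74.129 to 17.235.74.254


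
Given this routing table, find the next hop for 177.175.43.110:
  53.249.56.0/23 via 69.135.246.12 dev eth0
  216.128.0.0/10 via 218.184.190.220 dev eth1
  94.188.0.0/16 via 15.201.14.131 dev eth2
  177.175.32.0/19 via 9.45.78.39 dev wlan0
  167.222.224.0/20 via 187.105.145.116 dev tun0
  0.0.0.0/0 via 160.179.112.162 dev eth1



Longest prefix match for 177.175.43.110:
  /23 53.249.56.0: no
  /10 216.128.0.0: no
  /16 94.188.0.0: no
  /19 177.175.32.0: MATCH
  /20 167.222.224.0: no
  /0 0.0.0.0: MATCH
Selected: next-hop 9.45.78.39 via wlan0 (matched /19)


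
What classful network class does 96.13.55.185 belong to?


First octet: 96
Binary: 01100000
0xxxxxxx -> Class A (1-126)
Class A, default mask 255.0.0.0 (/8)


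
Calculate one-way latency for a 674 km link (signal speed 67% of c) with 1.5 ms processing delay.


Speed = 0.67 * 3e5 km/s = 201000 km/s
Propagation delay = 674 / 201000 = 0.0034 s = 3.3532 ms
Processing delay = 1.5 ms
Total one-way latency = 4.8532 ms


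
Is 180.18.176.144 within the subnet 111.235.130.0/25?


Subnet network: 111.235.130.0
Test IP AND mask: 180.18.176.128
No, 180.18.176.144 is not in 111.235.130.0/25


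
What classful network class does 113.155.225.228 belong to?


First octet: 113
Binary: 01110001
0xxxxxxx -> Class A (1-126)
Class A, default mask 255.0.0.0 (/8)


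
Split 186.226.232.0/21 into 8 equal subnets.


New prefix = 21 + 3 = 24
Each subnet has 256 addresses
  186.226.232.0/24
  186.226.233.0/24
  186.226.234.0/24
  186.226.235.0/24
  186.226.236.0/24
  186.226.237.0/24
  186.226.238.0/24
  186.226.239.0/24
Subnets: 186.226.232.0/24, 186.226.233.0/24, 186.226.234.0/24, 186.226.235.0/24, 186.226.236.0/24, 186.226.237.0/24, 186.226.238.0/24, 186.226.239.0/24


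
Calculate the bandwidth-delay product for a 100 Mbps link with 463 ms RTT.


BDP = bandwidth * RTT
= 100 Mbps * 463 ms
= 100 * 1e6 * 463 / 1000 bits
= 46300000 bits
= 5787500 bytes
= 5651.8555 KB
BDP = 46300000 bits (5787500 bytes)


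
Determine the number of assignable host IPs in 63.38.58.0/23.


Host bits = 32 - 23 = 9
Total addresses = 2^9 = 512
Usable = total - 2 (network and broadcast)
Usable hosts: 510


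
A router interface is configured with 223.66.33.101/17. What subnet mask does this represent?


/17 means 17 network bits, 15 host bits
Binary: 11111111111111111000000000000000
Mask: 255.255.128.0


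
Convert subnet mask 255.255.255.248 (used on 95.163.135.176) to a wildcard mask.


Subnet mask: 255.255.255.248
Wildcard = 255.255.255.255 - subnet mask
255 - 255 = 0
255 - 255 = 0
255 - 255 = 0
255 - 248 = 7
Wildcard: 0.0.0.7


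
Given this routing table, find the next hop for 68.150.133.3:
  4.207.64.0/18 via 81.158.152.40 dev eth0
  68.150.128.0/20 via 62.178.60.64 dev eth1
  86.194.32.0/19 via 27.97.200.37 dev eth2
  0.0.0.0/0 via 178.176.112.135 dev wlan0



Longest prefix match for 68.150.133.3:
  /18 4.207.64.0: no
  /20 68.150.128.0: MATCH
  /19 86.194.32.0: no
  /0 0.0.0.0: MATCH
Selected: next-hop 62.178.60.64 via eth1 (matched /20)


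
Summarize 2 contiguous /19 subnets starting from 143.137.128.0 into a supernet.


Original prefix: /19
Number of subnets: 2 = 2^1
New prefix = 19 - 1 = 18
Supernet: 143.137.128.0/18


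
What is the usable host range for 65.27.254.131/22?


Network: 65.27.252.0
Broadcast: 65.27.255.255
First usable = network + 1
Last usable = broadcast - 1
Range: 65.27.252.1 to 65.27.255.254


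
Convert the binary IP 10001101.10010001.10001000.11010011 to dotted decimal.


10001101 = 141
10010001 = 145
10001000 = 136
11010011 = 211
IP: 141.145.136.211


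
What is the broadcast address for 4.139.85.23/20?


Network: 4.139.80.0/20
Host bits = 12
Set all host bits to 1:
Broadcast: 4.139.95.255


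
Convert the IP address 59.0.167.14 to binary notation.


59 = 00111011
0 = 00000000
167 = 10100111
14 = 00001110
Binary: 00111011.00000000.10100111.00001110


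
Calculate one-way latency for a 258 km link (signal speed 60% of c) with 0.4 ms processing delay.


Speed = 0.6 * 3e5 km/s = 180000 km/s
Propagation delay = 258 / 180000 = 0.0014 s = 1.4333 ms
Processing delay = 0.4 ms
Total one-way latency = 1.8333 ms


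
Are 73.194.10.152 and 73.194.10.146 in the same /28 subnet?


Mask: 255.255.255.240
73.194.10.152 AND mask = 73.194.10.144
73.194.10.146 AND mask = 73.194.10.144
Yes, same subnet (73.194.10.144)


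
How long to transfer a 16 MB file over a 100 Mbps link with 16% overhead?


Effective throughput = 100 * (1 - 16/100) = 84 Mbps
File size in Mb = 16 * 8 = 128 Mb
Time = 128 / 84
Time = 1.5238 seconds


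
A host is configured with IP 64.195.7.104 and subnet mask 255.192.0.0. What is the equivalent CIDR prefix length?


Binary: 11111111.11000000.00000000.00000000
Count leading 1s
Prefix: /10


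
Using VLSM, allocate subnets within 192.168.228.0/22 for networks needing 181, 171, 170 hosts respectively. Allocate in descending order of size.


181 hosts -> /24 (254 usable): 192.168.228.0/24
171 hosts -> /24 (254 usable): 192.168.229.0/24
170 hosts -> /24 (254 usable): 192.168.230.0/24
Allocation: 192.168.228.0/24 (181 hosts, 254 usable); 192.168.229.0/24 (171 hosts, 254 usable); 192.168.230.0/24 (170 hosts, 254 usable)


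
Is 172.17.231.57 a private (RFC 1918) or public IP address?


RFC 1918 private ranges:
  10.0.0.0/8 (10.0.0.0 - 10.255.255.255)
  172.16.0.0/12 (172.16.0.0 - 172.31.255.255)
  192.168.0.0/16 (192.168.0.0 - 192.168.255.255)
Private (in 172.16.0.0/12)


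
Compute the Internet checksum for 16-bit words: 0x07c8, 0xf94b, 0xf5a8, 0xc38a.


Sum all words (with carry folding):
+ 0x07c8 = 0x07c8
+ 0xf94b = 0x0114
+ 0xf5a8 = 0xf6bc
+ 0xc38a = 0xba47
One's complement: ~0xba47
Checksum = 0x45b8


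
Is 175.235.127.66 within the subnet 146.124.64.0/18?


Subnet network: 146.124.64.0
Test IP AND mask: 175.235.64.0
No, 175.235.127.66 is not in 146.124.64.0/18


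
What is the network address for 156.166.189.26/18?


IP:   10011100.10100110.10111101.00011010
Mask: 11111111.11111111.11000000.00000000
AND operation:
Net:  10011100.10100110.10000000.00000000
Network: 156.166.128.0/18


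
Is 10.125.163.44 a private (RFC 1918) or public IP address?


RFC 1918 private ranges:
  10.0.0.0/8 (10.0.0.0 - 10.255.255.255)
  172.16.0.0/12 (172.16.0.0 - 172.31.255.255)
  192.168.0.0/16 (192.168.0.0 - 192.168.255.255)
Private (in 10.0.0.0/8)


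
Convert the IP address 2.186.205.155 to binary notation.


2 = 00000010
186 = 10111010
205 = 11001101
155 = 10011011
Binary: 00000010.10111010.11001101.10011011


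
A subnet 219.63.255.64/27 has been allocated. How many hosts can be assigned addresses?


Host bits = 32 - 27 = 5
Total addresses = 2^5 = 32
Usable = total - 2 (network and broadcast)
Usable hosts: 30


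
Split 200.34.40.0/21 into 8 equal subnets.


New prefix = 21 + 3 = 24
Each subnet has 256 addresses
  200.34.40.0/24
  200.34.41.0/24
  200.34.42.0/24
  200.34.43.0/24
  200.34.44.0/24
  200.34.45.0/24
  200.34.46.0/24
  200.34.47.0/24
Subnets: 200.34.40.0/24, 200.34.41.0/24, 200.34.42.0/24, 200.34.43.0/24, 200.34.44.0/24, 200.34.45.0/24, 200.34.46.0/24, 200.34.47.0/24


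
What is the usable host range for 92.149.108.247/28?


Network: 92.149.108.240
Broadcast: 92.149.108.255
First usable = network + 1
Last usable = broadcast - 1
Range: 92.149.108.241 to 92.149.108.254


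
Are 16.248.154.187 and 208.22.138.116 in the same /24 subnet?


Mask: 255.255.255.0
16.248.154.187 AND mask = 16.248.154.0
208.22.138.116 AND mask = 208.22.138.0
No, different subnets (16.248.154.0 vs 208.22.138.0)


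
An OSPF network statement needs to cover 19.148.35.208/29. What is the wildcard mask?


Subnet mask: 255.255.255.248
Wildcard = 255.255.255.255 - subnet mask
255 - 255 = 0
255 - 255 = 0
255 - 255 = 0
255 - 248 = 7
Wildcard: 0.0.0.7


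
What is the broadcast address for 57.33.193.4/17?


Network: 57.33.128.0/17
Host bits = 15
Set all host bits to 1:
Broadcast: 57.33.255.255


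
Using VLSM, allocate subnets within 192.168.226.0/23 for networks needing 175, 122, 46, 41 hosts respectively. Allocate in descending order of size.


175 hosts -> /24 (254 usable): 192.168.226.0/24
122 hosts -> /25 (126 usable): 192.168.227.0/25
46 hosts -> /26 (62 usable): 192.168.227.128/26
41 hosts -> /26 (62 usable): 192.168.227.192/26
Allocation: 192.168.226.0/24 (175 hosts, 254 usable); 192.168.227.0/25 (122 hosts, 126 usable); 192.168.227.128/26 (46 hosts, 62 usable); 192.168.227.192/26 (41 hosts, 62 usable)


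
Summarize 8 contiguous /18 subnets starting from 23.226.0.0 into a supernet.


Original prefix: /18
Number of subnets: 8 = 2^3
New prefix = 18 - 3 = 15
Supernet: 23.226.0.0/15


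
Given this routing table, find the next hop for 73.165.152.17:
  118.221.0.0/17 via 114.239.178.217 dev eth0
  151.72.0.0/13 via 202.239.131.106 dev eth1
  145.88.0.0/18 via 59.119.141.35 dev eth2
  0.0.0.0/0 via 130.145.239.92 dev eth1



Longest prefix match for 73.165.152.17:
  /17 118.221.0.0: no
  /13 151.72.0.0: no
  /18 145.88.0.0: no
  /0 0.0.0.0: MATCH
Selected: next-hop 130.145.239.92 via eth1 (matched /0)


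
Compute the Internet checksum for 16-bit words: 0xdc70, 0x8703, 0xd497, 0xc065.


Sum all words (with carry folding):
+ 0xdc70 = 0xdc70
+ 0x8703 = 0x6374
+ 0xd497 = 0x380c
+ 0xc065 = 0xf871
One's complement: ~0xf871
Checksum = 0x078e


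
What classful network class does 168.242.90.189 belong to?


First octet: 168
Binary: 10101000
10xxxxxx -> Class B (128-191)
Class B, default mask 255.255.0.0 (/16)


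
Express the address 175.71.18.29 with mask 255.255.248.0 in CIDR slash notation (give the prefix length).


Binary: 11111111.11111111.11111000.00000000
Count leading 1s
Prefix: /21


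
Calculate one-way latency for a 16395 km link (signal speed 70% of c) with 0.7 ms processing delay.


Speed = 0.7 * 3e5 km/s = 210000 km/s
Propagation delay = 16395 / 210000 = 0.0781 s = 78.0714 ms
Processing delay = 0.7 ms
Total one-way latency = 78.7714 ms


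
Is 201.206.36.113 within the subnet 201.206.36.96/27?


Subnet network: 201.206.36.96
Test IP AND mask: 201.206.36.96
Yes, 201.206.36.113 is in 201.206.36.96/27


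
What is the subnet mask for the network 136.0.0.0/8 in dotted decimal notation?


/8 means 8 network bits, 24 host bits
Binary: 11111111000000000000000000000000
Mask: 255.0.0.0


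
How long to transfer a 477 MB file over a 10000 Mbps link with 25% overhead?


Effective throughput = 10000 * (1 - 25/100) = 7500 Mbps
File size in Mb = 477 * 8 = 3816 Mb
Time = 3816 / 7500
Time = 0.5088 seconds


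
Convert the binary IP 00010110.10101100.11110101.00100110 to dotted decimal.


00010110 = 22
10101100 = 172
11110101 = 245
00100110 = 38
IP: 22.172.245.38


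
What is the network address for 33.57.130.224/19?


IP:   00100001.00111001.10000010.11100000
Mask: 11111111.11111111.11100000.00000000
AND operation:
Net:  00100001.00111001.10000000.00000000
Network: 33.57.128.0/19


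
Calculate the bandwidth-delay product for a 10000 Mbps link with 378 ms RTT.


BDP = bandwidth * RTT
= 10000 Mbps * 378 ms
= 10000 * 1e6 * 378 / 1000 bits
= 3780000000 bits
= 472500000 bytes
= 461425.7812 KB
BDP = 3780000000 bits (472500000 bytes)


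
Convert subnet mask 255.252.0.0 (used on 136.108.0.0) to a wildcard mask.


Subnet mask: 255.252.0.0
Wildcard = 255.255.255.255 - subnet mask
255 - 255 = 0
255 - 252 = 3
255 - 0 = 255
255 - 0 = 255
Wildcard: 0.3.255.255


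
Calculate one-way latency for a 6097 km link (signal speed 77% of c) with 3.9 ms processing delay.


Speed = 0.77 * 3e5 km/s = 231000 km/s
Propagation delay = 6097 / 231000 = 0.0264 s = 26.3939 ms
Processing delay = 3.9 ms
Total one-way latency = 30.2939 ms


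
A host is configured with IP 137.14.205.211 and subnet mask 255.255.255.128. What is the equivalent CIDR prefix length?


Binary: 11111111.11111111.11111111.10000000
Count leading 1s
Prefix: /25


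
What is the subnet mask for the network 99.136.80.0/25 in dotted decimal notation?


/25 means 25 network bits, 7 host bits
Binary: 11111111111111111111111110000000
Mask: 255.255.255.128


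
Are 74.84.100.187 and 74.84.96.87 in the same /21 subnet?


Mask: 255.255.248.0
74.84.100.187 AND mask = 74.84.96.0
74.84.96.87 AND mask = 74.84.96.0
Yes, same subnet (74.84.96.0)


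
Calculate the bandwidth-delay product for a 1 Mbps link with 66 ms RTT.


BDP = bandwidth * RTT
= 1 Mbps * 66 ms
= 1 * 1e6 * 66 / 1000 bits
= 66000 bits
= 8250 bytes
= 8.0566 KB
BDP = 66000 bits (8250 bytes)


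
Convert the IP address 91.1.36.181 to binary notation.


91 = 01011011
1 = 00000001
36 = 00100100
181 = 10110101
Binary: 01011011.00000001.00100100.10110101


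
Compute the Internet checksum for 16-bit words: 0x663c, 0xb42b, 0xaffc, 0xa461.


Sum all words (with carry folding):
+ 0x663c = 0x663c
+ 0xb42b = 0x1a68
+ 0xaffc = 0xca64
+ 0xa461 = 0x6ec6
One's complement: ~0x6ec6
Checksum = 0x9139


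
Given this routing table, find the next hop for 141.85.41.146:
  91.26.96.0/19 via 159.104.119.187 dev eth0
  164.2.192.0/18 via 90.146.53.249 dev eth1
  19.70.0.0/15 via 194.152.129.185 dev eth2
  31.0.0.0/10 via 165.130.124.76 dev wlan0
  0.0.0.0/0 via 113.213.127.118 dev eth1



Longest prefix match for 141.85.41.146:
  /19 91.26.96.0: no
  /18 164.2.192.0: no
  /15 19.70.0.0: no
  /10 31.0.0.0: no
  /0 0.0.0.0: MATCH
Selected: next-hop 113.213.127.118 via eth1 (matched /0)


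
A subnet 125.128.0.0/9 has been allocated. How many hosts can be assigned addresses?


Host bits = 32 - 9 = 23
Total addresses = 2^23 = 8388608
Usable = total - 2 (network and broadcast)
Usable hosts: 8388606


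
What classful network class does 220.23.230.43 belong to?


First octet: 220
Binary: 11011100
110xxxxx -> Class C (192-223)
Class C, default mask 255.255.255.0 (/24)


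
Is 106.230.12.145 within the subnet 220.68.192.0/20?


Subnet network: 220.68.192.0
Test IP AND mask: 106.230.0.0
No, 106.230.12.145 is not in 220.68.192.0/20


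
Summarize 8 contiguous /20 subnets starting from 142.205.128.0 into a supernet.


Original prefix: /20
Number of subnets: 8 = 2^3
New prefix = 20 - 3 = 17
Supernet: 142.205.128.0/17


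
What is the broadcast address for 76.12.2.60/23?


Network: 76.12.2.0/23
Host bits = 9
Set all host bits to 1:
Broadcast: 76.12.3.255


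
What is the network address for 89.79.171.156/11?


IP:   01011001.01001111.10101011.10011100
Mask: 11111111.11100000.00000000.00000000
AND operation:
Net:  01011001.01000000.00000000.00000000
Network: 89.64.0.0/11


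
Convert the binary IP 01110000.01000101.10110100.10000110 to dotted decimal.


01110000 = 112
01000101 = 69
10110100 = 180
10000110 = 134
IP: 112.69.180.134


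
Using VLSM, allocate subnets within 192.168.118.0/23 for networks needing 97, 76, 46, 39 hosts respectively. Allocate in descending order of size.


97 hosts -> /25 (126 usable): 192.168.118.0/25
76 hosts -> /25 (126 usable): 192.168.118.128/25
46 hosts -> /26 (62 usable): 192.168.119.0/26
39 hosts -> /26 (62 usable): 192.168.119.64/26
Allocation: 192.168.118.0/25 (97 hosts, 126 usable); 192.168.118.128/25 (76 hosts, 126 usable); 192.168.119.0/26 (46 hosts, 62 usable); 192.168.119.64/26 (39 hosts, 62 usable)


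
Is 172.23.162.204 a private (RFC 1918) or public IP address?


RFC 1918 private ranges:
  10.0.0.0/8 (10.0.0.0 - 10.255.255.255)
  172.16.0.0/12 (172.16.0.0 - 172.31.255.255)
  192.168.0.0/16 (192.168.0.0 - 192.168.255.255)
Private (in 172.16.0.0/12)


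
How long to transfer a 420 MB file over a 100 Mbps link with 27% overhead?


Effective throughput = 100 * (1 - 27/100) = 73 Mbps
File size in Mb = 420 * 8 = 3360 Mb
Time = 3360 / 73
Time = 46.0274 seconds


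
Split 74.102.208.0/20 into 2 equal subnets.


New prefix = 20 + 1 = 21
Each subnet has 2048 addresses
  74.102.208.0/21
  74.102.216.0/21
Subnets: 74.102.208.0/21, 74.102.216.0/21


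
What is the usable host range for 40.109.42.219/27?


Network: 40.109.42.192
Broadcast: 40.109.42.223
First usable = network + 1
Last usable = broadcast - 1
Range: 40.109.42.193 to 40.109.42.222


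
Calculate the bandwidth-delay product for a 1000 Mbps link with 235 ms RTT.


BDP = bandwidth * RTT
= 1000 Mbps * 235 ms
= 1000 * 1e6 * 235 / 1000 bits
= 235000000 bits
= 29375000 bytes
= 28686.5234 KB
BDP = 235000000 bits (29375000 bytes)


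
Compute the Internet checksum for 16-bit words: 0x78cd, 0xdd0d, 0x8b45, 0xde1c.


Sum all words (with carry folding):
+ 0x78cd = 0x78cd
+ 0xdd0d = 0x55db
+ 0x8b45 = 0xe120
+ 0xde1c = 0xbf3d
One's complement: ~0xbf3d
Checksum = 0x40c2


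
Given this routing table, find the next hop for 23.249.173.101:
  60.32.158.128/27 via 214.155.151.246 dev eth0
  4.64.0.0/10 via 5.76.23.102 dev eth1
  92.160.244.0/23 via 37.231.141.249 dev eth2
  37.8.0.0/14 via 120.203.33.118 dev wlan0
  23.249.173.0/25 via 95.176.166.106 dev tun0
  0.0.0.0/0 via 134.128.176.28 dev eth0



Longest prefix match for 23.249.173.101:
  /27 60.32.158.128: no
  /10 4.64.0.0: no
  /23 92.160.244.0: no
  /14 37.8.0.0: no
  /25 23.249.173.0: MATCH
  /0 0.0.0.0: MATCH
Selected: next-hop 95.176.166.106 via tun0 (matched /25)


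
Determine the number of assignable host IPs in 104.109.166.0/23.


Host bits = 32 - 23 = 9
Total addresses = 2^9 = 512
Usable = total - 2 (network and broadcast)
Usable hosts: 510


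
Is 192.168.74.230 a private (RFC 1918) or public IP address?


RFC 1918 private ranges:
  10.0.0.0/8 (10.0.0.0 - 10.255.255.255)
  172.16.0.0/12 (172.16.0.0 - 172.31.255.255)
  192.168.0.0/16 (192.168.0.0 - 192.168.255.255)
Private (in 192.168.0.0/16)


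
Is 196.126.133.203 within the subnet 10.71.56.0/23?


Subnet network: 10.71.56.0
Test IP AND mask: 196.126.132.0
No, 196.126.133.203 is not in 10.71.56.0/23


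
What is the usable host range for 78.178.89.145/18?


Network: 78.178.64.0
Broadcast: 78.178.127.255
First usable = network + 1
Last usable = broadcast - 1
Range: 78.178.64.1 to 78.178.127.254


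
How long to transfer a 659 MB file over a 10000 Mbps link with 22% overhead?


Effective throughput = 10000 * (1 - 22/100) = 7800 Mbps
File size in Mb = 659 * 8 = 5272 Mb
Time = 5272 / 7800
Time = 0.6759 seconds


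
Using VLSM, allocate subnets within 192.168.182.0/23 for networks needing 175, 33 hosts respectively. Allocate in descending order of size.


175 hosts -> /24 (254 usable): 192.168.182.0/24
33 hosts -> /26 (62 usable): 192.168.183.0/26
Allocation: 192.168.182.0/24 (175 hosts, 254 usable); 192.168.183.0/26 (33 hosts, 62 usable)


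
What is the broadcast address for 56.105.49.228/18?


Network: 56.105.0.0/18
Host bits = 14
Set all host bits to 1:
Broadcast: 56.105.63.255


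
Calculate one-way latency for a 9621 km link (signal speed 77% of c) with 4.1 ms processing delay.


Speed = 0.77 * 3e5 km/s = 231000 km/s
Propagation delay = 9621 / 231000 = 0.0416 s = 41.6494 ms
Processing delay = 4.1 ms
Total one-way latency = 45.7494 ms


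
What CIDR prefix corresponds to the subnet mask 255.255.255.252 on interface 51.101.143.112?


Binary: 11111111.11111111.11111111.11111100
Count leading 1s
Prefix: /30


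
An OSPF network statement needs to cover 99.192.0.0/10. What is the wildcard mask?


Subnet mask: 255.192.0.0
Wildcard = 255.255.255.255 - subnet mask
255 - 255 = 0
255 - 192 = 63
255 - 0 = 255
255 - 0 = 255
Wildcard: 0.63.255.255


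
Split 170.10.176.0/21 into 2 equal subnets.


New prefix = 21 + 1 = 22
Each subnet has 1024 addresses
  170.10.176.0/22
  170.10.180.0/22
Subnets: 170.10.176.0/22, 170.10.180.0/22


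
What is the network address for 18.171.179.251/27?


IP:   00010010.10101011.10110011.11111011
Mask: 11111111.11111111.11111111.11100000
AND operation:
Net:  00010010.10101011.10110011.11100000
Network: 18.171.179.224/27


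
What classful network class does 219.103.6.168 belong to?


First octet: 219
Binary: 11011011
110xxxxx -> Class C (192-223)
Class C, default mask 255.255.255.0 (/24)


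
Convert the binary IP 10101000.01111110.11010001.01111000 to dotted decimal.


10101000 = 168
01111110 = 126
11010001 = 209
01111000 = 120
IP: 168.126.209.120


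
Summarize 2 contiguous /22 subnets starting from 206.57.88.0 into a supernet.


Original prefix: /22
Number of subnets: 2 = 2^1
New prefix = 22 - 1 = 21
Supernet: 206.57.88.0/21


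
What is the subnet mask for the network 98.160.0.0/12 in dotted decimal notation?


/12 means 12 network bits, 20 host bits
Binary: 11111111111100000000000000000000
Mask: 255.240.0.0


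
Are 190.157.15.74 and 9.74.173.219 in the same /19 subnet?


Mask: 255.255.224.0
190.157.15.74 AND mask = 190.157.0.0
9.74.173.219 AND mask = 9.74.160.0
No, different subnets (190.157.0.0 vs 9.74.160.0)


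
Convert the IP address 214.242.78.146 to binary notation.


214 = 11010110
242 = 11110010
78 = 01001110
146 = 10010010
Binary: 11010110.11110010.01001110.10010010


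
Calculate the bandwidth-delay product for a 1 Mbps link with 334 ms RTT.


BDP = bandwidth * RTT
= 1 Mbps * 334 ms
= 1 * 1e6 * 334 / 1000 bits
= 334000 bits
= 41750 bytes
= 40.7715 KB
BDP = 334000 bits (41750 bytes)


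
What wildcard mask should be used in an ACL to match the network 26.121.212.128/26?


Subnet mask: 255.255.255.192
Wildcard = 255.255.255.255 - subnet mask
255 - 255 = 0
255 - 255 = 0
255 - 255 = 0
255 - 192 = 63
Wildcard: 0.0.0.63


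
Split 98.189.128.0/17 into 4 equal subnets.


New prefix = 17 + 2 = 19
Each subnet has 8192 addresses
  98.189.128.0/19
  98.189.160.0/19
  98.189.192.0/19
  98.189.224.0/19
Subnets: 98.189.128.0/19, 98.189.160.0/19, 98.189.192.0/19, 98.189.224.0/19


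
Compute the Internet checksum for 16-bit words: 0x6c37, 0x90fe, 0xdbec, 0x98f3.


Sum all words (with carry folding):
+ 0x6c37 = 0x6c37
+ 0x90fe = 0xfd35
+ 0xdbec = 0xd922
+ 0x98f3 = 0x7216
One's complement: ~0x7216
Checksum = 0x8de9


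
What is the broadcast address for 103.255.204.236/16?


Network: 103.255.0.0/16
Host bits = 16
Set all host bits to 1:
Broadcast: 103.255.255.255


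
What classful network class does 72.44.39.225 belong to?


First octet: 72
Binary: 01001000
0xxxxxxx -> Class A (1-126)
Class A, default mask 255.0.0.0 (/8)


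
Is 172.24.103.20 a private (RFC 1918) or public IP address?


RFC 1918 private ranges:
  10.0.0.0/8 (10.0.0.0 - 10.255.255.255)
  172.16.0.0/12 (172.16.0.0 - 172.31.255.255)
  192.168.0.0/16 (192.168.0.0 - 192.168.255.255)
Private (in 172.16.0.0/12)


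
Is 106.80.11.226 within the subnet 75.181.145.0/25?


Subnet network: 75.181.145.0
Test IP AND mask: 106.80.11.128
No, 106.80.11.226 is not in 75.181.145.0/25


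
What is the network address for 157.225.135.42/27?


IP:   10011101.11100001.10000111.00101010
Mask: 11111111.11111111.11111111.11100000
AND operation:
Net:  10011101.11100001.10000111.00100000
Network: 157.225.135.32/27


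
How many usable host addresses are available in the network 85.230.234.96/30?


Host bits = 32 - 30 = 2
Total addresses = 2^2 = 4
Usable = total - 2 (network and broadcast)
Usable hosts: 2


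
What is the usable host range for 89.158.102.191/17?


Network: 89.158.0.0
Broadcast: 89.158.127.255
First usable = network + 1
Last usable = broadcast - 1
Range: 89.158.0.1 to 89.158.127.254


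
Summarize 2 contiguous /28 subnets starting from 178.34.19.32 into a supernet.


Original prefix: /28
Number of subnets: 2 = 2^1
New prefix = 28 - 1 = 27
Supernet: 178.34.19.32/27


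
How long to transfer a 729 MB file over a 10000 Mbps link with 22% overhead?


Effective throughput = 10000 * (1 - 22/100) = 7800 Mbps
File size in Mb = 729 * 8 = 5832 Mb
Time = 5832 / 7800
Time = 0.7477 seconds


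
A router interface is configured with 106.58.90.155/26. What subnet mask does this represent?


/26 means 26 network bits, 6 host bits
Binary: 11111111111111111111111111000000
Mask: 255.255.255.192


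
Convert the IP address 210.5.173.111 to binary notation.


210 = 11010010
5 = 00000101
173 = 10101101
111 = 01101111
Binary: 11010010.00000101.10101101.01101111


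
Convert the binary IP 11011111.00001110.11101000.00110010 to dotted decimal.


11011111 = 223
00001110 = 14
11101000 = 232
00110010 = 50
IP: 223.14.232.50


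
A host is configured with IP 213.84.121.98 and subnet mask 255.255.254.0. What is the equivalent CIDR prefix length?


Binary: 11111111.11111111.11111110.00000000
Count leading 1s
Prefix: /23


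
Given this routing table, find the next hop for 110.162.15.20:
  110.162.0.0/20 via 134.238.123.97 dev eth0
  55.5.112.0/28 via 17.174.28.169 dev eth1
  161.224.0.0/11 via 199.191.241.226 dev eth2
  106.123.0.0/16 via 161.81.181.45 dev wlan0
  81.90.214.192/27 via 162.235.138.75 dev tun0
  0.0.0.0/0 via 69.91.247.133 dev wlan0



Longest prefix match for 110.162.15.20:
  /20 110.162.0.0: MATCH
  /28 55.5.112.0: no
  /11 161.224.0.0: no
  /16 106.123.0.0: no
  /27 81.90.214.192: no
  /0 0.0.0.0: MATCH
Selected: next-hop 134.238.123.97 via eth0 (matched /20)


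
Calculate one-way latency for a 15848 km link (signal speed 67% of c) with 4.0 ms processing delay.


Speed = 0.67 * 3e5 km/s = 201000 km/s
Propagation delay = 15848 / 201000 = 0.0788 s = 78.8458 ms
Processing delay = 4.0 ms
Total one-way latency = 82.8458 ms


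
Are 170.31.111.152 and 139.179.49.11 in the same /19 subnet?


Mask: 255.255.224.0
170.31.111.152 AND mask = 170.31.96.0
139.179.49.11 AND mask = 139.179.32.0
No, different subnets (170.31.96.0 vs 139.179.32.0)


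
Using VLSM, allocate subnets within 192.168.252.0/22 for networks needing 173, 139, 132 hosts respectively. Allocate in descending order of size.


173 hosts -> /24 (254 usable): 192.168.252.0/24
139 hosts -> /24 (254 usable): 192.168.253.0/24
132 hosts -> /24 (254 usable): 192.168.254.0/24
Allocation: 192.168.252.0/24 (173 hosts, 254 usable); 192.168.253.0/24 (139 hosts, 254 usable); 192.168.254.0/24 (132 hosts, 254 usable)


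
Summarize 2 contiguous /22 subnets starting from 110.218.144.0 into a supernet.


Original prefix: /22
Number of subnets: 2 = 2^1
New prefix = 22 - 1 = 21
Supernet: 110.218.144.0/21


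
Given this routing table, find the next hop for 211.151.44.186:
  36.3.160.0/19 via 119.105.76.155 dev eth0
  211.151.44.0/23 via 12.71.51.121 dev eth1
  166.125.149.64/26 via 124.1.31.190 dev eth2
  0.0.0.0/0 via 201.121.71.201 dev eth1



Longest prefix match for 211.151.44.186:
  /19 36.3.160.0: no
  /23 211.151.44.0: MATCH
  /26 166.125.149.64: no
  /0 0.0.0.0: MATCH
Selected: next-hop 12.71.51.121 via eth1 (matched /23)


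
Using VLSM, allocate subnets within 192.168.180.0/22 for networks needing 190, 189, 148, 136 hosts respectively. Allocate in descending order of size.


190 hosts -> /24 (254 usable): 192.168.180.0/24
189 hosts -> /24 (254 usable): 192.168.181.0/24
148 hosts -> /24 (254 usable): 192.168.182.0/24
136 hosts -> /24 (254 usable): 192.168.183.0/24
Allocation: 192.168.180.0/24 (190 hosts, 254 usable); 192.168.181.0/24 (189 hosts, 254 usable); 192.168.182.0/24 (148 hosts, 254 usable); 192.168.183.0/24 (136 hosts, 254 usable)


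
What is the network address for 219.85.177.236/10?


IP:   11011011.01010101.10110001.11101100
Mask: 11111111.11000000.00000000.00000000
AND operation:
Net:  11011011.01000000.00000000.00000000
Network: 219.64.0.0/10


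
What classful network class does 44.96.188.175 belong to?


First octet: 44
Binary: 00101100
0xxxxxxx -> Class A (1-126)
Class A, default mask 255.0.0.0 (/8)


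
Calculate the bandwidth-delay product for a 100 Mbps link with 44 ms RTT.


BDP = bandwidth * RTT
= 100 Mbps * 44 ms
= 100 * 1e6 * 44 / 1000 bits
= 4400000 bits
= 550000 bytes
= 537.1094 KB
BDP = 4400000 bits (550000 bytes)


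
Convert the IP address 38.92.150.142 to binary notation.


38 = 00100110
92 = 01011100
150 = 10010110
142 = 10001110
Binary: 00100110.01011100.10010110.10001110


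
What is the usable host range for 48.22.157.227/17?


Network: 48.22.128.0
Broadcast: 48.22.255.255
First usable = network + 1
Last usable = broadcast - 1
Range: 48.22.128.1 to 48.22.255.254


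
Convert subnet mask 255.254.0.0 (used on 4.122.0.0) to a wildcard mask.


Subnet mask: 255.254.0.0
Wildcard = 255.255.255.255 - subnet mask
255 - 255 = 0
255 - 254 = 1
255 - 0 = 255
255 - 0 = 255
Wildcard: 0.1.255.255


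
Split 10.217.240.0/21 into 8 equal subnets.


New prefix = 21 + 3 = 24
Each subnet has 256 addresses
  10.217.240.0/24
  10.217.241.0/24
  10.217.242.0/24
  10.217.243.0/24
  10.217.244.0/24
  10.217.245.0/24
  10.217.246.0/24
  10.217.247.0/24
Subnets: 10.217.240.0/24, 10.217.241.0/24, 10.217.242.0/24, 10.217.243.0/24, 10.217.244.0/24, 10.217.245.0/24, 10.217.246.0/24, 10.217.247.0/24


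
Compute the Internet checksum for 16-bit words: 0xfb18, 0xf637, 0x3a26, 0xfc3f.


Sum all words (with carry folding):
+ 0xfb18 = 0xfb18
+ 0xf637 = 0xf150
+ 0x3a26 = 0x2b77
+ 0xfc3f = 0x27b7
One's complement: ~0x27b7
Checksum = 0xd848


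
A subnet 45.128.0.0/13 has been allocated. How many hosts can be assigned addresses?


Host bits = 32 - 13 = 19
Total addresses = 2^19 = 524288
Usable = total - 2 (network and broadcast)
Usable hosts: 524286


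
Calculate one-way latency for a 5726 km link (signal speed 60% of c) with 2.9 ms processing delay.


Speed = 0.6 * 3e5 km/s = 180000 km/s
Propagation delay = 5726 / 180000 = 0.0318 s = 31.8111 ms
Processing delay = 2.9 ms
Total one-way latency = 34.7111 ms


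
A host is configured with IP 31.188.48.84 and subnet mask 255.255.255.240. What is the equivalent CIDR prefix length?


Binary: 11111111.11111111.11111111.11110000
Count leading 1s
Prefix: /28


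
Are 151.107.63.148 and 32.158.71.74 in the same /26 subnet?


Mask: 255.255.255.192
151.107.63.148 AND mask = 151.107.63.128
32.158.71.74 AND mask = 32.158.71.64
No, different subnets (151.107.63.128 vs 32.158.71.64)


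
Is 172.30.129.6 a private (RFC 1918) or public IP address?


RFC 1918 private ranges:
  10.0.0.0/8 (10.0.0.0 - 10.255.255.255)
  172.16.0.0/12 (172.16.0.0 - 172.31.255.255)
  192.168.0.0/16 (192.168.0.0 - 192.168.255.255)
Private (in 172.16.0.0/12)


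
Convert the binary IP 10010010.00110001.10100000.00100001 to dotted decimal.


10010010 = 146
00110001 = 49
10100000 = 160
00100001 = 33
IP: 146.49.160.33


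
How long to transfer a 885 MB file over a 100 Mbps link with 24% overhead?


Effective throughput = 100 * (1 - 24/100) = 76 Mbps
File size in Mb = 885 * 8 = 7080 Mb
Time = 7080 / 76
Time = 93.1579 seconds


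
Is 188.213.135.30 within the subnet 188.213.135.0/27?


Subnet network: 188.213.135.0
Test IP AND mask: 188.213.135.0
Yes, 188.213.135.30 is in 188.213.135.0/27


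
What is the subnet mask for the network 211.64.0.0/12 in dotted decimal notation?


/12 means 12 network bits, 20 host bits
Binary: 11111111111100000000000000000000
Mask: 255.240.0.0


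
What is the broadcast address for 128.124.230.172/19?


Network: 128.124.224.0/19
Host bits = 13
Set all host bits to 1:
Broadcast: 128.124.255.255


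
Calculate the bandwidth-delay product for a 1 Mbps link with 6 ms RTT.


BDP = bandwidth * RTT
= 1 Mbps * 6 ms
= 1 * 1e6 * 6 / 1000 bits
= 6000 bits
= 750 bytes
BDP = 6000 bits (750 bytes)


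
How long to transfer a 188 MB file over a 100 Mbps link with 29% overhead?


Effective throughput = 100 * (1 - 29/100) = 71 Mbps
File size in Mb = 188 * 8 = 1504 Mb
Time = 1504 / 71
Time = 21.1831 seconds


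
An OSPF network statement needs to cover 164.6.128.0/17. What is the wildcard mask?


Subnet mask: 255.255.128.0
Wildcard = 255.255.255.255 - subnet mask
255 - 255 = 0
255 - 255 = 0
255 - 128 = 127
255 - 0 = 255
Wildcard: 0.0.127.255


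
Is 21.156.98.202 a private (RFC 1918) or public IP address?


RFC 1918 private ranges:
  10.0.0.0/8 (10.0.0.0 - 10.255.255.255)
  172.16.0.0/12 (172.16.0.0 - 172.31.255.255)
  192.168.0.0/16 (192.168.0.0 - 192.168.255.255)
Public (not in any RFC 1918 range)


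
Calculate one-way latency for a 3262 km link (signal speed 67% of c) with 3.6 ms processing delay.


Speed = 0.67 * 3e5 km/s = 201000 km/s
Propagation delay = 3262 / 201000 = 0.0162 s = 16.2289 ms
Processing delay = 3.6 ms
Total one-way latency = 19.8289 ms


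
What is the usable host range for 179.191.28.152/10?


Network: 179.128.0.0
Broadcast: 179.191.255.255
First usable = network + 1
Last usable = broadcast - 1
Range: 179.128.0.1 to 179.191.255.254


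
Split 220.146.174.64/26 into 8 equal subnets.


New prefix = 26 + 3 = 29
Each subnet has 8 addresses
  220.146.174.64/29
  220.146.174.72/29
  220.146.174.80/29
  220.146.174.88/29
  220.146.174.96/29
  220.146.174.104/29
  220.146.174.112/29
  220.146.174.120/29
Subnets: 220.146.174.64/29, 220.146.174.72/29, 220.146.174.80/29, 220.146.174.88/29, 220.146.174.96/29, 220.146.174.104/29, 220.146.174.112/29, 220.146.174.120/29


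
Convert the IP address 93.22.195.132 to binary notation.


93 = 01011101
22 = 00010110
195 = 11000011
132 = 10000100
Binary: 01011101.00010110.11000011.10000100


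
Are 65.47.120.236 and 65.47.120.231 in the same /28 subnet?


Mask: 255.255.255.240
65.47.120.236 AND mask = 65.47.120.224
65.47.120.231 AND mask = 65.47.120.224
Yes, same subnet (65.47.120.224)


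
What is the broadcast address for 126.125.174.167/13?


Network: 126.120.0.0/13
Host bits = 19
Set all host bits to 1:
Broadcast: 126.127.255.255


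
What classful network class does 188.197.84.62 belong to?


First octet: 188
Binary: 10111100
10xxxxxx -> Class B (128-191)
Class B, default mask 255.255.0.0 (/16)


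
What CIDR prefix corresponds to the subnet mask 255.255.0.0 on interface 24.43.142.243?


Binary: 11111111.11111111.00000000.00000000
Count leading 1s
Prefix: /16


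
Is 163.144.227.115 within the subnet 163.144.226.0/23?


Subnet network: 163.144.226.0
Test IP AND mask: 163.144.226.0
Yes, 163.144.227.115 is in 163.144.226.0/23


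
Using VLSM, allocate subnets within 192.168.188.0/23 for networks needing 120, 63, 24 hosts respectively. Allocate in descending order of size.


120 hosts -> /25 (126 usable): 192.168.188.0/25
63 hosts -> /25 (126 usable): 192.168.188.128/25
24 hosts -> /27 (30 usable): 192.168.189.0/27
Allocation: 192.168.188.0/25 (120 hosts, 126 usable); 192.168.188.128/25 (63 hosts, 126 usable); 192.168.189.0/27 (24 hosts, 30 usable)


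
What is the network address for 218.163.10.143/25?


IP:   11011010.10100011.00001010.10001111
Mask: 11111111.11111111.11111111.10000000
AND operation:
Net:  11011010.10100011.00001010.10000000
Network: 218.163.10.128/25


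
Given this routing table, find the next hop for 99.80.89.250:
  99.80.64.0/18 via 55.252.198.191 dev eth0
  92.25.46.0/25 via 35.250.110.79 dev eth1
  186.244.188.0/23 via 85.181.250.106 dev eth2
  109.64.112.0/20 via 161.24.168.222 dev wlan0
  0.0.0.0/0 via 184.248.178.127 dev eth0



Longest prefix match for 99.80.89.250:
  /18 99.80.64.0: MATCH
  /25 92.25.46.0: no
  /23 186.244.188.0: no
  /20 109.64.112.0: no
  /0 0.0.0.0: MATCH
Selected: next-hop 55.252.198.191 via eth0 (matched /18)


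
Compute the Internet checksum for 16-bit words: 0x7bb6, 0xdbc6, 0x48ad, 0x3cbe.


Sum all words (with carry folding):
+ 0x7bb6 = 0x7bb6
+ 0xdbc6 = 0x577d
+ 0x48ad = 0xa02a
+ 0x3cbe = 0xdce8
One's complement: ~0xdce8
Checksum = 0x2317


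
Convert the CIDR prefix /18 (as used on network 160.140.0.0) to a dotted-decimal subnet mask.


/18 means 18 network bits, 14 host bits
Binary: 11111111111111111100000000000000
Mask: 255.255.192.0


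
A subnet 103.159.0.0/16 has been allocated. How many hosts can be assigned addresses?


Host bits = 32 - 16 = 16
Total addresses = 2^16 = 65536
Usable = total - 2 (network and broadcast)
Usable hosts: 65534


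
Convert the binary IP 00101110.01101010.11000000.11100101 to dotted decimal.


00101110 = 46
01101010 = 106
11000000 = 192
11100101 = 229
IP: 46.106.192.229


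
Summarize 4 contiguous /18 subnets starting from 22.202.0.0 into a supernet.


Original prefix: /18
Number of subnets: 4 = 2^2
New prefix = 18 - 2 = 16
Supernet: 22.202.0.0/16


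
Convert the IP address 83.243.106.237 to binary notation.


83 = 01010011
243 = 11110011
106 = 01101010
237 = 11101101
Binary: 01010011.11110011.01101010.11101101


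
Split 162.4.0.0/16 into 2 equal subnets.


New prefix = 16 + 1 = 17
Each subnet has 32768 addresses
  162.4.0.0/17
  162.4.128.0/17
Subnets: 162.4.0.0/17, 162.4.128.0/17


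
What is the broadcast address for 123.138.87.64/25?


Network: 123.138.87.0/25
Host bits = 7
Set all host bits to 1:
Broadcast: 123.138.87.127


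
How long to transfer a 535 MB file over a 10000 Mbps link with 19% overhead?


Effective throughput = 10000 * (1 - 19/100) = 8100.0 Mbps
File size in Mb = 535 * 8 = 4280 Mb
Time = 4280 / 8100.0
Time = 0.5284 seconds


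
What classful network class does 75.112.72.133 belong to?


First octet: 75
Binary: 01001011
0xxxxxxx -> Class A (1-126)
Class A, default mask 255.0.0.0 (/8)


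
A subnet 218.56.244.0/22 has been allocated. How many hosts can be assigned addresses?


Host bits = 32 - 22 = 10
Total addresses = 2^10 = 1024
Usable = total - 2 (network and broadcast)
Usable hosts: 1022
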